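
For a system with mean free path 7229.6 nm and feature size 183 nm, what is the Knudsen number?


Knudsen number Kn = lambda / L
Kn = 7229.6 / 183
Kn = 39.506

39.506


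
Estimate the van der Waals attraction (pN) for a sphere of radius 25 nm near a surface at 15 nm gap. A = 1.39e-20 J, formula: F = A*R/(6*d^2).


Convert to SI: R = 25 nm = 2.5e-08 m, d = 15 nm = 1.5e-08 m
F = A * R / (6 * d^2)
F = 1.39e-20 * 2.5e-08 / (6 * (1.5e-08)^2)
F = 2.57407e-13 N = 0.257 pN

0.257


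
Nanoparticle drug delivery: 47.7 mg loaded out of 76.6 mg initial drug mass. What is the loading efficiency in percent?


Drug loading efficiency = (drug loaded / drug initial) * 100
DLE = 47.7 / 76.6 * 100
DLE = 0.6227 * 100
DLE = 62.27%

62.27


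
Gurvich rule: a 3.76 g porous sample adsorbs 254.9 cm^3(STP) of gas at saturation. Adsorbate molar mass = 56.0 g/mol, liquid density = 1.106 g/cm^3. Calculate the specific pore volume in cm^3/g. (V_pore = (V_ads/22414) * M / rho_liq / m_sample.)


Moles adsorbed n = V_ads / 22414 = 254.9 / 22414 = 1.137236e-02 mol
Liquid volume V_liq = n * M / rho_liq = 1.137236e-02 * 56.0 / 1.106 = 0.57582 cm^3
Specific pore volume V_pore = V_liq / m_sample = 0.57582 / 3.76
V_pore = 0.1531 cm^3/g

0.1531


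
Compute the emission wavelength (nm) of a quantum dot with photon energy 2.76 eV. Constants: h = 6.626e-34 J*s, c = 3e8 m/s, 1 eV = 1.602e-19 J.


Convert energy: E = 2.76 eV = 2.76 * 1.602e-19 = 4.42152e-19 J
lambda = h*c / E = 6.626e-34 * 3e8 / 4.42152e-19
lambda = 4.49574e-07 m = 449.6 nm

449.6


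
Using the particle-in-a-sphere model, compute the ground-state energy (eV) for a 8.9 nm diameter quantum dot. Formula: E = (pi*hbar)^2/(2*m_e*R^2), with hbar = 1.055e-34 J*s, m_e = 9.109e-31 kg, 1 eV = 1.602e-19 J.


Radius R = 8.9/2 = 4.45 nm = 4.45e-09 m
E = (pi * 1.055e-34)^2 / (2 * 9.109e-31 * (4.45e-09)^2)
E(J) = 3.04498e-21
E = E(J) / 1.602e-19 = 0.019 eV

0.019


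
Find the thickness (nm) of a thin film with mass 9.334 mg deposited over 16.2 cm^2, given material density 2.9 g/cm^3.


Convert: m = 9.334 mg = 9.3340e-06 kg, A = 16.2 cm^2 = 1.6200e-03 m^2, rho = 2.9 g/cm^3 = 2900 kg/m^3
t = m / (A * rho)
t = 9.3340e-06 / (1.6200e-03 * 2900)
t = 1.9868e-06 m = 1986.8 nm

1986.8


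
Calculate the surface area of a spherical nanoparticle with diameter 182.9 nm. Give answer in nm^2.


Radius r = 182.9/2 = 91.45 nm
Surface area SA = 4 * pi * r^2
SA = 4 * pi * (91.45)^2
SA = 105093.85 nm^2

105093.85


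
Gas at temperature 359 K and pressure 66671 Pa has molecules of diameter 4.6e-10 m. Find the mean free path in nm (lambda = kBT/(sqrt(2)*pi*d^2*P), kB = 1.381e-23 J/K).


Mean free path: lambda = kB*T / (sqrt(2) * pi * d^2 * P)
lambda = 1.381e-23 * 359 / (sqrt(2) * pi * (4.6e-10)^2 * 66671)
lambda = 7.90989e-08 m
lambda = 79.1 nm

79.1


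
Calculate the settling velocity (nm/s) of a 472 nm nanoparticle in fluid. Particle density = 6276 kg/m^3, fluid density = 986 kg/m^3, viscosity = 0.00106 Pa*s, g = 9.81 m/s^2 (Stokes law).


Radius R = 472/2 nm = 2.36e-07 m
Density difference = 6276 - 986 = 5290 kg/m^3
v = 2 * R^2 * (rho_p - rho_f) * g / (9 * eta)
v = 2 * (2.36e-07)^2 * 5290 * 9.81 / (9 * 0.00106)
v = 6.05941e-07 m/s = 605.941 nm/s

605.941


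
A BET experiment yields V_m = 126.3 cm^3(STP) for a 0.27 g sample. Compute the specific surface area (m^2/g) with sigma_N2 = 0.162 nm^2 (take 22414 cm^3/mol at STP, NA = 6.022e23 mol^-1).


Number of moles in monolayer = V_m / 22414 = 126.3 / 22414 = 0.00563487
Number of molecules = moles * NA = 0.00563487 * 6.022e23
SA = molecules * sigma / mass
SA = (126.3 / 22414) * 6.022e23 * 0.162e-18 / 0.27
SA = 2036.0 m^2/g

2036.0


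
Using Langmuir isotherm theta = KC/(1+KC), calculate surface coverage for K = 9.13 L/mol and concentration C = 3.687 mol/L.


Langmuir isotherm: theta = K*C / (1 + K*C)
K*C = 9.13 * 3.687 = 33.66231
theta = 33.66231 / (1 + 33.66231) = 33.66231 / 34.66231
theta = 0.9712

0.9712


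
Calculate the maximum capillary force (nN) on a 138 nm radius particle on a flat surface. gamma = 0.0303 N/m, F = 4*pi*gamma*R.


Convert radius: R = 138 nm = 1.38e-07 m
F = 4 * pi * gamma * R
F = 4 * pi * 0.0303 * 1.38e-07
F = 5.2545e-08 N = 52.545 nN

52.545


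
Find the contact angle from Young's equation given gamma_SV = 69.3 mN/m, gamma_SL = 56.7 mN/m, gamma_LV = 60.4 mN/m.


cos(theta) = (gamma_SV - gamma_SL) / gamma_LV
cos(theta) = (69.3 - 56.7) / 60.4
cos(theta) = 0.208609
theta = arccos(0.208609) = 77.96 degrees

77.96


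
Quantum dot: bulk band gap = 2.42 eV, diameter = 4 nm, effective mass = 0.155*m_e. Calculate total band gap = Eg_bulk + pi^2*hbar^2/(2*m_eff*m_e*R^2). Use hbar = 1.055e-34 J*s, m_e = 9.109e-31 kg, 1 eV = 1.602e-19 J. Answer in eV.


Radius R = 4/2 nm = 2e-09 m
Confinement energy dE = pi^2 * hbar^2 / (2 * m_eff * m_e * R^2)
dE = pi^2 * (1.055e-34)^2 / (2 * 0.155 * 9.109e-31 * (2e-09)^2) J, divided by 1.602e-19 J/eV
dE = 0.6071 eV
Total band gap = E_g(bulk) + dE = 2.42 + 0.6071 = 3.0271 eV

3.0271


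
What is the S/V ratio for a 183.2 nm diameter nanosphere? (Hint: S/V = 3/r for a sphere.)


Radius r = 183.2/2 = 91.6 nm
S/V = 3 / r = 3 / 91.6
S/V = 0.0328 nm^-1

0.0328


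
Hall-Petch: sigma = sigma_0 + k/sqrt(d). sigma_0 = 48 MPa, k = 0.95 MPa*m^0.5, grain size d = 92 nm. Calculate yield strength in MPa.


d = 92 nm = 9.2e-08 m
sqrt(d) = 0.000303315
Hall-Petch contribution = k / sqrt(d) = 0.95 / 0.000303315 = 3132.1 MPa
sigma = sigma_0 + k/sqrt(d) = 48 + 3132.1 = 3180.1 MPa

3180.1


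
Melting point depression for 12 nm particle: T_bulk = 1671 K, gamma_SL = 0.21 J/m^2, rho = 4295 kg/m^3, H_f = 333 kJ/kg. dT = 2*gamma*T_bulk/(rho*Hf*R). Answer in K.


Radius R = 12/2 = 6 nm = 6e-09 m
Convert H_f = 333 kJ/kg = 333000 J/kg
dT = 2 * gamma_SL * T_bulk / (rho * H_f * R)
dT = 2 * 0.21 * 1671 / (4295 * 333000 * 6e-09)
dT = 81.8 K

81.8


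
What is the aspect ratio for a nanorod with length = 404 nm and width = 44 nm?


Aspect ratio AR = length / diameter
AR = 404 / 44
AR = 9.18

9.18


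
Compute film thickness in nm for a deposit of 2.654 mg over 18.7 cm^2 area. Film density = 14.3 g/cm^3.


Convert: m = 2.654 mg = 2.6540e-06 kg, A = 18.7 cm^2 = 1.8700e-03 m^2, rho = 14.3 g/cm^3 = 14300 kg/m^3
t = m / (A * rho)
t = 2.6540e-06 / (1.8700e-03 * 14300)
t = 9.9248e-08 m = 99.2 nm

99.2


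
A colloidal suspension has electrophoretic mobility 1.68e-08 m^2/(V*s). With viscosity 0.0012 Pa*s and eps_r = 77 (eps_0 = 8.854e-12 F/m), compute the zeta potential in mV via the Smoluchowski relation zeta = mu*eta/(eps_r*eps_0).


Smoluchowski equation: zeta = mu * eta / (eps_r * eps_0)
zeta = 1.68e-08 * 0.0012 / (77 * 8.854e-12)
zeta = 0.029571 V = 29.57 mV

29.57


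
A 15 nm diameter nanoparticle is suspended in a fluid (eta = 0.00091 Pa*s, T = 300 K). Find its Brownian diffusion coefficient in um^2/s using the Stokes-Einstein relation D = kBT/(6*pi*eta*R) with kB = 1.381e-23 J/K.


Radius R = 15/2 = 7.5 nm = 7.5e-09 m
D = kB*T / (6*pi*eta*R)
D = 1.381e-23 * 300 / (6 * pi * 0.00091 * 7.5e-09)
D = 3.22041e-11 m^2/s = 32.204 um^2/s

32.204


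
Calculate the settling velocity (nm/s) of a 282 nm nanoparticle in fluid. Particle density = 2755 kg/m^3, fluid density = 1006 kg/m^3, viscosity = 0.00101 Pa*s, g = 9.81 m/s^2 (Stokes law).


Radius R = 282/2 nm = 1.41e-07 m
Density difference = 2755 - 1006 = 1749 kg/m^3
v = 2 * R^2 * (rho_p - rho_f) * g / (9 * eta)
v = 2 * (1.41e-07)^2 * 1749 * 9.81 / (9 * 0.00101)
v = 7.50522e-08 m/s = 75.0522 nm/s

75.0522


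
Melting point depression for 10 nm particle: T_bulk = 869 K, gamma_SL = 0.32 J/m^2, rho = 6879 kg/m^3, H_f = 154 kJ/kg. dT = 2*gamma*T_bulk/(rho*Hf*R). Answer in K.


Radius R = 10/2 = 5 nm = 5e-09 m
Convert H_f = 154 kJ/kg = 154000 J/kg
dT = 2 * gamma_SL * T_bulk / (rho * H_f * R)
dT = 2 * 0.32 * 869 / (6879 * 154000 * 5e-09)
dT = 105.0 K

105.0


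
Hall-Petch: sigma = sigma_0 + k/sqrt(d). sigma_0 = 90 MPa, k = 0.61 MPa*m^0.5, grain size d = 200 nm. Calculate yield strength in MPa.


d = 200 nm = 2e-07 m
sqrt(d) = 0.0004472136
Hall-Petch contribution = k / sqrt(d) = 0.61 / 0.0004472136 = 1364.0 MPa
sigma = sigma_0 + k/sqrt(d) = 90 + 1364.0 = 1454.0 MPa

1454.0


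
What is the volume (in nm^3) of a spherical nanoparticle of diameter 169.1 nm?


Radius r = 169.1/2 = 84.55 nm
Volume V = (4/3) * pi * r^3
V = (4/3) * pi * (84.55)^3
V = 2531800.29 nm^3

2531800.29


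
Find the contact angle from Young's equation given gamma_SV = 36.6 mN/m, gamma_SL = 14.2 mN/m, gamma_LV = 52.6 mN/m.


cos(theta) = (gamma_SV - gamma_SL) / gamma_LV
cos(theta) = (36.6 - 14.2) / 52.6
cos(theta) = 0.425856
theta = arccos(0.425856) = 64.8 degrees

64.8


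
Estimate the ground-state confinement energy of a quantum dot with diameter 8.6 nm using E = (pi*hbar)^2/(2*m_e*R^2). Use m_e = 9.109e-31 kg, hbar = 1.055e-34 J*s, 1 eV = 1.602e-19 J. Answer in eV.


Radius R = 8.6/2 = 4.3 nm = 4.3e-09 m
E = (pi * 1.055e-34)^2 / (2 * 9.109e-31 * (4.3e-09)^2)
E(J) = 3.26112e-21
E = E(J) / 1.602e-19 = 0.0204 eV

0.0204


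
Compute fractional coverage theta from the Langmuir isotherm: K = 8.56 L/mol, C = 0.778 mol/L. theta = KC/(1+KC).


Langmuir isotherm: theta = K*C / (1 + K*C)
K*C = 8.56 * 0.778 = 6.65968
theta = 6.65968 / (1 + 6.65968) = 6.65968 / 7.65968
theta = 0.8694

0.8694


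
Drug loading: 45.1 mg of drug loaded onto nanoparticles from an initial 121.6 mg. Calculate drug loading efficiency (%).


Drug loading efficiency = (drug loaded / drug initial) * 100
DLE = 45.1 / 121.6 * 100
DLE = 0.3709 * 100
DLE = 37.09%

37.09


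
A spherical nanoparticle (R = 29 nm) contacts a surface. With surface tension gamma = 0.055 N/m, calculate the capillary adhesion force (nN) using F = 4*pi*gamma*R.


Convert radius: R = 29 nm = 2.9e-08 m
F = 4 * pi * gamma * R
F = 4 * pi * 0.055 * 2.9e-08
F = 2.00434e-08 N = 20.0434 nN

20.0434


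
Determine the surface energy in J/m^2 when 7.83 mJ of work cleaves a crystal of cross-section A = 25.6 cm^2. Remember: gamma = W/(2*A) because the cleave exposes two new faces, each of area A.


Convert: A = 25.6 cm^2 = 0.00256 m^2, W = 7.83 mJ = 0.00783 J
Cleaving exposes two faces of area A, so total new surface = 2*A and gamma = W / (2*A)
gamma = 0.00783 / (2 * 0.00256)
gamma = 1.529 J/m^2

1.529


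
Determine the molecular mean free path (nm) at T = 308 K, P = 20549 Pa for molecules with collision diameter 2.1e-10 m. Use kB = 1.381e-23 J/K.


Mean free path: lambda = kB*T / (sqrt(2) * pi * d^2 * P)
lambda = 1.381e-23 * 308 / (sqrt(2) * pi * (2.1e-10)^2 * 20549)
lambda = 1.05645e-06 m
lambda = 1056.45 nm

1056.45


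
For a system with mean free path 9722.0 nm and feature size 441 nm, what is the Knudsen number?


Knudsen number Kn = lambda / L
Kn = 9722.0 / 441
Kn = 22.0454

22.0454


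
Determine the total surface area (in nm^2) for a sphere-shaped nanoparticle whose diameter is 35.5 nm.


Radius r = 35.5/2 = 17.75 nm
Surface area SA = 4 * pi * r^2
SA = 4 * pi * (17.75)^2
SA = 3959.19 nm^2

3959.19


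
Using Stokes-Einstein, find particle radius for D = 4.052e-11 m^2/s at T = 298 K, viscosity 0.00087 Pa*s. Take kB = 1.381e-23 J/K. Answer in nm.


Stokes-Einstein: R = kB*T / (6*pi*eta*D)
R = 1.381e-23 * 298 / (6 * pi * 0.00087 * 4.052e-11)
R = 6.19327e-09 m = 6.19 nm

6.19


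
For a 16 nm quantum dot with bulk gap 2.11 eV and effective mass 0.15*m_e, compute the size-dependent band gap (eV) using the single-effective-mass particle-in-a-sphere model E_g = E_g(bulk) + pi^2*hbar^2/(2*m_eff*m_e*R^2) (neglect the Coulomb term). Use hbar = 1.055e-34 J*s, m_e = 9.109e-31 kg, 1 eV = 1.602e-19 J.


Radius R = 16/2 nm = 8e-09 m
Confinement energy dE = pi^2 * hbar^2 / (2 * m_eff * m_e * R^2)
dE = pi^2 * (1.055e-34)^2 / (2 * 0.15 * 9.109e-31 * (8e-09)^2) J, divided by 1.602e-19 J/eV
dE = 0.0392 eV
Total band gap = E_g(bulk) + dE = 2.11 + 0.0392 = 2.1492 eV

2.1492


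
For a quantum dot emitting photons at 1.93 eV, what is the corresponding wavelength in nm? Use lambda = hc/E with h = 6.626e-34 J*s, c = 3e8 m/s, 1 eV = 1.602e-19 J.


Convert energy: E = 1.93 eV = 1.93 * 1.602e-19 = 3.09186e-19 J
lambda = h*c / E = 6.626e-34 * 3e8 / 3.09186e-19
lambda = 6.42914e-07 m = 642.9 nm

642.9


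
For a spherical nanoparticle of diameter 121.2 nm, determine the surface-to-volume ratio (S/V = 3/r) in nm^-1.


Radius r = 121.2/2 = 60.6 nm
S/V = 3 / r = 3 / 60.6
S/V = 0.0495 nm^-1

0.0495


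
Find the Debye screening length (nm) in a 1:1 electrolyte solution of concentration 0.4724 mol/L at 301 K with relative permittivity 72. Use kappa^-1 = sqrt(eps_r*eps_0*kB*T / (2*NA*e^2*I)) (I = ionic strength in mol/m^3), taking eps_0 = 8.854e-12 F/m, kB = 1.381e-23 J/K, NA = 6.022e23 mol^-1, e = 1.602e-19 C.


Ionic strength I = 0.4724 * 1^2 * 1000 = 472.4 mol/m^3
kappa^-1 = sqrt(72 * 8.854e-12 * 1.381e-23 * 301 / (2 * 6.022e23 * (1.602e-19)^2 * 472.4))
kappa^-1 = 0.426 nm

0.426


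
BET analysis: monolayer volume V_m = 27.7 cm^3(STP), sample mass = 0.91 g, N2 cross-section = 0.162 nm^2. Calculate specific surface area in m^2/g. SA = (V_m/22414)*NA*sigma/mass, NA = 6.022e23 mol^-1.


Number of moles in monolayer = V_m / 22414 = 27.7 / 22414 = 0.00123583
Number of molecules = moles * NA = 0.00123583 * 6.022e23
SA = molecules * sigma / mass
SA = (27.7 / 22414) * 6.022e23 * 0.162e-18 / 0.91
SA = 132.5 m^2/g

132.5


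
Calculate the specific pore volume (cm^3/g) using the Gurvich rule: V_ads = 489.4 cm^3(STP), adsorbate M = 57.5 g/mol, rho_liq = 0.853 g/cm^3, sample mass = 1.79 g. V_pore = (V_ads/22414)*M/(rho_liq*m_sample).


Moles adsorbed n = V_ads / 22414 = 489.4 / 22414 = 2.183457e-02 mol
Liquid volume V_liq = n * M / rho_liq = 2.183457e-02 * 57.5 / 0.853 = 1.47185 cm^3
Specific pore volume V_pore = V_liq / m_sample = 1.47185 / 1.79
V_pore = 0.8223 cm^3/g

0.8223


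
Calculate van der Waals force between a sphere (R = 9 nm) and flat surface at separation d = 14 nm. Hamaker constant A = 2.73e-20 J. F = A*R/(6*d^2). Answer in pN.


Convert to SI: R = 9 nm = 9e-09 m, d = 14 nm = 1.4e-08 m
F = A * R / (6 * d^2)
F = 2.73e-20 * 9e-09 / (6 * (1.4e-08)^2)
F = 2.08929e-13 N = 0.209 pN

0.209


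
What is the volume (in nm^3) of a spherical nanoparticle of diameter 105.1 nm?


Radius r = 105.1/2 = 52.55 nm
Volume V = (4/3) * pi * r^3
V = (4/3) * pi * (52.55)^3
V = 607864.49 nm^3

607864.49


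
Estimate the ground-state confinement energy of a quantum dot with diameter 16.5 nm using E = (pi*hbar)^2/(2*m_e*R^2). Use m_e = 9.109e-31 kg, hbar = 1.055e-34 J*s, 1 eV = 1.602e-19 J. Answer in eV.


Radius R = 16.5/2 = 8.25 nm = 8.25e-09 m
E = (pi * 1.055e-34)^2 / (2 * 9.109e-31 * (8.25e-09)^2)
E(J) = 8.85923e-22
E = E(J) / 1.602e-19 = 0.0055 eV

0.0055


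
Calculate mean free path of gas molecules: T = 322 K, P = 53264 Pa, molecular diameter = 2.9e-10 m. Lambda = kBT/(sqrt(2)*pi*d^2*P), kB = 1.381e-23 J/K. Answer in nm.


Mean free path: lambda = kB*T / (sqrt(2) * pi * d^2 * P)
lambda = 1.381e-23 * 322 / (sqrt(2) * pi * (2.9e-10)^2 * 53264)
lambda = 2.23437e-07 m
lambda = 223.44 nm

223.44


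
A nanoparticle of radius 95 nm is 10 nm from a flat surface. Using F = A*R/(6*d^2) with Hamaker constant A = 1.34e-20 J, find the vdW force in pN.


Convert to SI: R = 95 nm = 9.5e-08 m, d = 10 nm = 1e-08 m
F = A * R / (6 * d^2)
F = 1.34e-20 * 9.5e-08 / (6 * (1e-08)^2)
F = 2.12167e-12 N = 2.122 pN

2.122


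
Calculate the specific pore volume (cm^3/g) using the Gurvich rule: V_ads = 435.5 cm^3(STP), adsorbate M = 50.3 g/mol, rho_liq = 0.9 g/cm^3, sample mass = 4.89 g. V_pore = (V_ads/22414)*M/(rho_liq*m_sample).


Moles adsorbed n = V_ads / 22414 = 435.5 / 22414 = 1.942982e-02 mol
Liquid volume V_liq = n * M / rho_liq = 1.942982e-02 * 50.3 / 0.9 = 1.08591 cm^3
Specific pore volume V_pore = V_liq / m_sample = 1.08591 / 4.89
V_pore = 0.2221 cm^3/g

0.2221


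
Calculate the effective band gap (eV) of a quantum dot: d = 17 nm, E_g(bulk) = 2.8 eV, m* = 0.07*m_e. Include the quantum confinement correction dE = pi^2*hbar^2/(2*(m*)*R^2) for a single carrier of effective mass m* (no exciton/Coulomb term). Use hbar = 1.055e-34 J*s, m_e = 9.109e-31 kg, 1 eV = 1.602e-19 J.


Radius R = 17/2 nm = 8.5e-09 m
Confinement energy dE = pi^2 * hbar^2 / (2 * m_eff * m_e * R^2)
dE = pi^2 * (1.055e-34)^2 / (2 * 0.07 * 9.109e-31 * (8.5e-09)^2) J, divided by 1.602e-19 J/eV
dE = 0.0744 eV
Total band gap = E_g(bulk) + dE = 2.8 + 0.0744 = 2.8744 eV

2.8744


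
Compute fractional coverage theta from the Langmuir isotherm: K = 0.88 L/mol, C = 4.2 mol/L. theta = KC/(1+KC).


Langmuir isotherm: theta = K*C / (1 + K*C)
K*C = 0.88 * 4.2 = 3.696
theta = 3.696 / (1 + 3.696) = 3.696 / 4.696
theta = 0.7871

0.7871


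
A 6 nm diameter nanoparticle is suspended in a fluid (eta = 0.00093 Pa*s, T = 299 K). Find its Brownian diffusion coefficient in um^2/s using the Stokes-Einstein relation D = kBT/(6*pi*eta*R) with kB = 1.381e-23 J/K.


Radius R = 6/2 = 3 nm = 3e-09 m
D = kB*T / (6*pi*eta*R)
D = 1.381e-23 * 299 / (6 * pi * 0.00093 * 3e-09)
D = 7.85162e-11 m^2/s = 78.516 um^2/s

78.516


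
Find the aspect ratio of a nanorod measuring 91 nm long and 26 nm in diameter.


Aspect ratio AR = length / diameter
AR = 91 / 26
AR = 3.5

3.5


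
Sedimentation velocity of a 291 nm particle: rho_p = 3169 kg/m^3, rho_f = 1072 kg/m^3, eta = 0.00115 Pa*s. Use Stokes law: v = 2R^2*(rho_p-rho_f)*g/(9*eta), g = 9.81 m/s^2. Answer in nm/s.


Radius R = 291/2 nm = 1.455e-07 m
Density difference = 3169 - 1072 = 2097 kg/m^3
v = 2 * R^2 * (rho_p - rho_f) * g / (9 * eta)
v = 2 * (1.455e-07)^2 * 2097 * 9.81 / (9 * 0.00115)
v = 8.41556e-08 m/s = 84.1556 nm/s

84.1556


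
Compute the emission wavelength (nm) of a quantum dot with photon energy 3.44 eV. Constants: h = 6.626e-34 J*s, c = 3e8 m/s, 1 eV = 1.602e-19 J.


Convert energy: E = 3.44 eV = 3.44 * 1.602e-19 = 5.51088e-19 J
lambda = h*c / E = 6.626e-34 * 3e8 / 5.51088e-19
lambda = 3.60705e-07 m = 360.7 nm

360.7


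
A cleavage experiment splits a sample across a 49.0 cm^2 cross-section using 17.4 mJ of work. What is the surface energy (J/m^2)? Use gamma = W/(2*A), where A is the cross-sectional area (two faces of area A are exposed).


Convert: A = 49.0 cm^2 = 0.0049 m^2, W = 17.4 mJ = 0.0174 J
Cleaving exposes two faces of area A, so total new surface = 2*A and gamma = W / (2*A)
gamma = 0.0174 / (2 * 0.0049)
gamma = 1.776 J/m^2

1.776


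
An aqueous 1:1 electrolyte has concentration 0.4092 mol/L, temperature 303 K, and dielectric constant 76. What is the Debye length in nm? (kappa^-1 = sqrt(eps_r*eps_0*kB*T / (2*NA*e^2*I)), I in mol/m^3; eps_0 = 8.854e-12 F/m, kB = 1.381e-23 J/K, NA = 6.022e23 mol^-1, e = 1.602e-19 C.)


Ionic strength I = 0.4092 * 1^2 * 1000 = 409.2 mol/m^3
kappa^-1 = sqrt(76 * 8.854e-12 * 1.381e-23 * 303 / (2 * 6.022e23 * (1.602e-19)^2 * 409.2))
kappa^-1 = 0.472 nm

0.472


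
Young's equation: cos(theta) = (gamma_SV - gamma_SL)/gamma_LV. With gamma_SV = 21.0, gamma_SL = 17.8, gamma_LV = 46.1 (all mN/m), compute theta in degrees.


cos(theta) = (gamma_SV - gamma_SL) / gamma_LV
cos(theta) = (21.0 - 17.8) / 46.1
cos(theta) = 0.069414
theta = arccos(0.069414) = 86.02 degrees

86.02


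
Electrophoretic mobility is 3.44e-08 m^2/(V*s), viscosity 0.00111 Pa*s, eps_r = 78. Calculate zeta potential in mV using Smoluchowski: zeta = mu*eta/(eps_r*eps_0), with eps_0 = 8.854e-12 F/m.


Smoluchowski equation: zeta = mu * eta / (eps_r * eps_0)
zeta = 3.44e-08 * 0.00111 / (78 * 8.854e-12)
zeta = 0.05529 V = 55.29 mV

55.29


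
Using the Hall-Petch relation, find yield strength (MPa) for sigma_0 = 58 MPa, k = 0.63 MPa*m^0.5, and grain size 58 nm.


d = 58 nm = 5.8e-08 m
sqrt(d) = 0.0002408319
Hall-Petch contribution = k / sqrt(d) = 0.63 / 0.0002408319 = 2615.9 MPa
sigma = sigma_0 + k/sqrt(d) = 58 + 2615.9 = 2673.9 MPa

2673.9


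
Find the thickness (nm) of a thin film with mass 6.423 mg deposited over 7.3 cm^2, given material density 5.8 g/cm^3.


Convert: m = 6.423 mg = 6.4230e-06 kg, A = 7.3 cm^2 = 7.3000e-04 m^2, rho = 5.8 g/cm^3 = 5800 kg/m^3
t = m / (A * rho)
t = 6.4230e-06 / (7.3000e-04 * 5800)
t = 1.5170e-06 m = 1517.0 nm

1517.0


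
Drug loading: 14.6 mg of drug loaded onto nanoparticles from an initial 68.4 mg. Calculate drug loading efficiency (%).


Drug loading efficiency = (drug loaded / drug initial) * 100
DLE = 14.6 / 68.4 * 100
DLE = 0.2135 * 100
DLE = 21.35%

21.35


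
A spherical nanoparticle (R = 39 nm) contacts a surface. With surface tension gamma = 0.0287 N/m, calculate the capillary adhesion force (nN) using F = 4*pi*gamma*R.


Convert radius: R = 39 nm = 3.9e-08 m
F = 4 * pi * gamma * R
F = 4 * pi * 0.0287 * 3.9e-08
F = 1.40655e-08 N = 14.0655 nN

14.0655


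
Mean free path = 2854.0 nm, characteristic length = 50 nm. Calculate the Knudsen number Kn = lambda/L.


Knudsen number Kn = lambda / L
Kn = 2854.0 / 50
Kn = 57.08

57.08


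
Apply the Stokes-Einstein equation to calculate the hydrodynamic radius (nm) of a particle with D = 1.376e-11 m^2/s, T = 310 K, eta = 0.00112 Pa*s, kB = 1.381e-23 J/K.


Stokes-Einstein: R = kB*T / (6*pi*eta*D)
R = 1.381e-23 * 310 / (6 * pi * 0.00112 * 1.376e-11)
R = 1.47373e-08 m = 14.74 nm

14.74


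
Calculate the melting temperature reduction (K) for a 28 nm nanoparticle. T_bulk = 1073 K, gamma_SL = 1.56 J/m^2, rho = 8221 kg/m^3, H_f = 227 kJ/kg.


Radius R = 28/2 = 14 nm = 1.4e-08 m
Convert H_f = 227 kJ/kg = 227000 J/kg
dT = 2 * gamma_SL * T_bulk / (rho * H_f * R)
dT = 2 * 1.56 * 1073 / (8221 * 227000 * 1.4e-08)
dT = 128.1 K

128.1


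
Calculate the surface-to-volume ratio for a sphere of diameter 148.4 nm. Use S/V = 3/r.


Radius r = 148.4/2 = 74.2 nm
S/V = 3 / r = 3 / 74.2
S/V = 0.0404 nm^-1

0.0404


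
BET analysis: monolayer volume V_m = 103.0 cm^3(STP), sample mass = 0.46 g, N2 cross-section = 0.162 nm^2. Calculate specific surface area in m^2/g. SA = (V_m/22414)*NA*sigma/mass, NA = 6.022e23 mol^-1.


Number of moles in monolayer = V_m / 22414 = 103.0 / 22414 = 0.00459534
Number of molecules = moles * NA = 0.00459534 * 6.022e23
SA = molecules * sigma / mass
SA = (103.0 / 22414) * 6.022e23 * 0.162e-18 / 0.46
SA = 974.6 m^2/g

974.6


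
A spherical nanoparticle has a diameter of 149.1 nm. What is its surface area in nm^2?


Radius r = 149.1/2 = 74.55 nm
Surface area SA = 4 * pi * r^2
SA = 4 * pi * (74.55)^2
SA = 69840.15 nm^2

69840.15


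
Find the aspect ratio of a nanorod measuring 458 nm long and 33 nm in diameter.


Aspect ratio AR = length / diameter
AR = 458 / 33
AR = 13.88

13.88


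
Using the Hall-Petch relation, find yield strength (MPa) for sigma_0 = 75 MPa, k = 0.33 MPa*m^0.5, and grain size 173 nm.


d = 173 nm = 1.73e-07 m
sqrt(d) = 0.0004159327
Hall-Petch contribution = k / sqrt(d) = 0.33 / 0.0004159327 = 793.4 MPa
sigma = sigma_0 + k/sqrt(d) = 75 + 793.4 = 868.4 MPa

868.4


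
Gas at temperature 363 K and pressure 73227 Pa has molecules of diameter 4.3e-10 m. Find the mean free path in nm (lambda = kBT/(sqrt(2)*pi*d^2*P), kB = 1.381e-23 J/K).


Mean free path: lambda = kB*T / (sqrt(2) * pi * d^2 * P)
lambda = 1.381e-23 * 363 / (sqrt(2) * pi * (4.3e-10)^2 * 73227)
lambda = 8.3335e-08 m
lambda = 83.33 nm

83.33


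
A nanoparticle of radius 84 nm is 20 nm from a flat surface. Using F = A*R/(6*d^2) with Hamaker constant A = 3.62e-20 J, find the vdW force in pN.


Convert to SI: R = 84 nm = 8.4e-08 m, d = 20 nm = 2e-08 m
F = A * R / (6 * d^2)
F = 3.62e-20 * 8.4e-08 / (6 * (2e-08)^2)
F = 1.267e-12 N = 1.267 pN

1.267


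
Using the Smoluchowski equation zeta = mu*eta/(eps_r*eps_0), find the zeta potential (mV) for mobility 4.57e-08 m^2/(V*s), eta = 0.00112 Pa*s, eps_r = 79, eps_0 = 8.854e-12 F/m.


Smoluchowski equation: zeta = mu * eta / (eps_r * eps_0)
zeta = 4.57e-08 * 0.00112 / (79 * 8.854e-12)
zeta = 0.073176 V = 73.18 mV

73.18


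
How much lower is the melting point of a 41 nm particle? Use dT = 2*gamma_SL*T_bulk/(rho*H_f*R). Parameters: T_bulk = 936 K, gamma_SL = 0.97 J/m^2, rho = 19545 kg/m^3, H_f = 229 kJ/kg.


Radius R = 41/2 = 20.5 nm = 2.05e-08 m
Convert H_f = 229 kJ/kg = 229000 J/kg
dT = 2 * gamma_SL * T_bulk / (rho * H_f * R)
dT = 2 * 0.97 * 936 / (19545 * 229000 * 2.05e-08)
dT = 19.8 K

19.8


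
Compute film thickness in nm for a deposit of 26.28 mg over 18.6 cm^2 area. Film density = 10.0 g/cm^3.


Convert: m = 26.28 mg = 2.6280e-05 kg, A = 18.6 cm^2 = 1.8600e-03 m^2, rho = 10.0 g/cm^3 = 10000 kg/m^3
t = m / (A * rho)
t = 2.6280e-05 / (1.8600e-03 * 10000)
t = 1.4129e-06 m = 1412.9 nm

1412.9


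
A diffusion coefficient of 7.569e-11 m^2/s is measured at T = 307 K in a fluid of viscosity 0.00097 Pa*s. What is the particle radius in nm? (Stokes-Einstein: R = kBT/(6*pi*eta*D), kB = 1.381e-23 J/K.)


Stokes-Einstein: R = kB*T / (6*pi*eta*D)
R = 1.381e-23 * 307 / (6 * pi * 0.00097 * 7.569e-11)
R = 3.06352e-09 m = 3.06 nm

3.06


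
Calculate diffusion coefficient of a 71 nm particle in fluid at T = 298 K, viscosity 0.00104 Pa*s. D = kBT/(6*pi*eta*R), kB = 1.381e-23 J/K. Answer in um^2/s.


Radius R = 71/2 = 35.5 nm = 3.55e-08 m
D = kB*T / (6*pi*eta*R)
D = 1.381e-23 * 298 / (6 * pi * 0.00104 * 3.55e-08)
D = 5.91353e-12 m^2/s = 5.914 um^2/s

5.914


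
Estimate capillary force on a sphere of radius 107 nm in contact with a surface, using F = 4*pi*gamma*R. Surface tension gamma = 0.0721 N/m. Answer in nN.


Convert radius: R = 107 nm = 1.07e-07 m
F = 4 * pi * gamma * R
F = 4 * pi * 0.0721 * 1.07e-07
F = 9.69458e-08 N = 96.9458 nN

96.9458


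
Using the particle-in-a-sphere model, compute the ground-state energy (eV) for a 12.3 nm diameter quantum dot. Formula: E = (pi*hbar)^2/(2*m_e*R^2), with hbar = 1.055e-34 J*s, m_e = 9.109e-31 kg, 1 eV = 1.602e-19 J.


Radius R = 12.3/2 = 6.15 nm = 6.15e-09 m
E = (pi * 1.055e-34)^2 / (2 * 9.109e-31 * (6.15e-09)^2)
E(J) = 1.59424e-21
E = E(J) / 1.602e-19 = 0.01 eV

0.01


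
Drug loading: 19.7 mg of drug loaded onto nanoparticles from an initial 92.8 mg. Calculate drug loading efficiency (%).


Drug loading efficiency = (drug loaded / drug initial) * 100
DLE = 19.7 / 92.8 * 100
DLE = 0.2123 * 100
DLE = 21.23%

21.23


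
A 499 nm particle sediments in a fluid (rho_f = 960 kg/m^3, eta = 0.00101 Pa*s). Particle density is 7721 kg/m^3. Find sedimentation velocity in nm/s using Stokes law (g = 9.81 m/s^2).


Radius R = 499/2 nm = 2.495e-07 m
Density difference = 7721 - 960 = 6761 kg/m^3
v = 2 * R^2 * (rho_p - rho_f) * g / (9 * eta)
v = 2 * (2.495e-07)^2 * 6761 * 9.81 / (9 * 0.00101)
v = 9.08421e-07 m/s = 908.421 nm/s

908.421


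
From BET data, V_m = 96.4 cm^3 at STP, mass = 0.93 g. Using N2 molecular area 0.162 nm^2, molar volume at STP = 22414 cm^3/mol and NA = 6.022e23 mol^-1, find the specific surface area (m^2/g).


Number of moles in monolayer = V_m / 22414 = 96.4 / 22414 = 0.00430088
Number of molecules = moles * NA = 0.00430088 * 6.022e23
SA = molecules * sigma / mass
SA = (96.4 / 22414) * 6.022e23 * 0.162e-18 / 0.93
SA = 451.2 m^2/g

451.2


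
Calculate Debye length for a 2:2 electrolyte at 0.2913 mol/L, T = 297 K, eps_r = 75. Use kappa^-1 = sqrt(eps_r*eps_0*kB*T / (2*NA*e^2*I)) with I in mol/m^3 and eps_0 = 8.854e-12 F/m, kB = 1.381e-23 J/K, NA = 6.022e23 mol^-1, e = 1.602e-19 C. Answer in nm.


Ionic strength I = 0.2913 * 2^2 * 1000 = 1165.2 mol/m^3
kappa^-1 = sqrt(75 * 8.854e-12 * 1.381e-23 * 297 / (2 * 6.022e23 * (1.602e-19)^2 * 1165.2))
kappa^-1 = 0.275 nm

0.275


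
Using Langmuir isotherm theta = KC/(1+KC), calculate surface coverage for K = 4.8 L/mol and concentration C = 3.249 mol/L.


Langmuir isotherm: theta = K*C / (1 + K*C)
K*C = 4.8 * 3.249 = 15.5952
theta = 15.5952 / (1 + 15.5952) = 15.5952 / 16.5952
theta = 0.9397

0.9397


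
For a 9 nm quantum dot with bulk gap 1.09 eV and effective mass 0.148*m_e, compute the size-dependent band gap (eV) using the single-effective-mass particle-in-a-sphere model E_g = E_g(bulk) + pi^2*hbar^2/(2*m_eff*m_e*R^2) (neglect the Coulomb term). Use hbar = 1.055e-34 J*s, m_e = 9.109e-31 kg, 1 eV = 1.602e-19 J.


Radius R = 9/2 nm = 4.5e-09 m
Confinement energy dE = pi^2 * hbar^2 / (2 * m_eff * m_e * R^2)
dE = pi^2 * (1.055e-34)^2 / (2 * 0.148 * 9.109e-31 * (4.5e-09)^2) J, divided by 1.602e-19 J/eV
dE = 0.1256 eV
Total band gap = E_g(bulk) + dE = 1.09 + 0.1256 = 1.2156 eV

1.2156


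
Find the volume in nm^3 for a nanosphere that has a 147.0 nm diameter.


Radius r = 147.0/2 = 73.5 nm
Volume V = (4/3) * pi * r^3
V = (4/3) * pi * (73.5)^3
V = 1663223.55 nm^3

1663223.55


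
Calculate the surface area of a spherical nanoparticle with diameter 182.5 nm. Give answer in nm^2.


Radius r = 182.5/2 = 91.25 nm
Surface area SA = 4 * pi * r^2
SA = 4 * pi * (91.25)^2
SA = 104634.67 nm^2

104634.67


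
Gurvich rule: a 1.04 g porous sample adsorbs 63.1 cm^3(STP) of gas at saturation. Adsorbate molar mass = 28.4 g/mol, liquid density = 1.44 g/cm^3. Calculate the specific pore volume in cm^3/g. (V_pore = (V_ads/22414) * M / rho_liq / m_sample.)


Moles adsorbed n = V_ads / 22414 = 63.1 / 22414 = 2.815205e-03 mol
Liquid volume V_liq = n * M / rho_liq = 2.815205e-03 * 28.4 / 1.44 = 0.05552 cm^3
Specific pore volume V_pore = V_liq / m_sample = 0.05552 / 1.04
V_pore = 0.0534 cm^3/g

0.0534


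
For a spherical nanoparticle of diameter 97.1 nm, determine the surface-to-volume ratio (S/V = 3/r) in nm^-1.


Radius r = 97.1/2 = 48.55 nm
S/V = 3 / r = 3 / 48.55
S/V = 0.0618 nm^-1

0.0618


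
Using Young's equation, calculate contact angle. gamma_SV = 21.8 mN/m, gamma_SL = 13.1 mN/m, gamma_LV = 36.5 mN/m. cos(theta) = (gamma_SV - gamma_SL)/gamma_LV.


cos(theta) = (gamma_SV - gamma_SL) / gamma_LV
cos(theta) = (21.8 - 13.1) / 36.5
cos(theta) = 0.238356
theta = arccos(0.238356) = 76.21 degrees

76.21


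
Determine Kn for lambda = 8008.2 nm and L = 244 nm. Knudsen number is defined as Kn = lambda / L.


Knudsen number Kn = lambda / L
Kn = 8008.2 / 244
Kn = 32.8205

32.8205


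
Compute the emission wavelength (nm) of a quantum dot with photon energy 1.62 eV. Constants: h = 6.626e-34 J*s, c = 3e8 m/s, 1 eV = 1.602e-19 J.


Convert energy: E = 1.62 eV = 1.62 * 1.602e-19 = 2.59524e-19 J
lambda = h*c / E = 6.626e-34 * 3e8 / 2.59524e-19
lambda = 7.65941e-07 m = 765.9 nm

765.9


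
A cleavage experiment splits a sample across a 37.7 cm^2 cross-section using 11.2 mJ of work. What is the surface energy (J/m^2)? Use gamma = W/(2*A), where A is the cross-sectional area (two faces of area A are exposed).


Convert: A = 37.7 cm^2 = 0.00377 m^2, W = 11.2 mJ = 0.0112 J
Cleaving exposes two faces of area A, so total new surface = 2*A and gamma = W / (2*A)
gamma = 0.0112 / (2 * 0.00377)
gamma = 1.485 J/m^2

1.485


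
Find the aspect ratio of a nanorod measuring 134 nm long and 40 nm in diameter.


Aspect ratio AR = length / diameter
AR = 134 / 40
AR = 3.35

3.35


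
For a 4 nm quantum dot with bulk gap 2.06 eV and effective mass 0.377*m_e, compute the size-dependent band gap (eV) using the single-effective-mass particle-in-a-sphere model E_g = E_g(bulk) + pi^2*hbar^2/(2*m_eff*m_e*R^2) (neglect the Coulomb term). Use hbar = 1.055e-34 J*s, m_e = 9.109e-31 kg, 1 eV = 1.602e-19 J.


Radius R = 4/2 nm = 2e-09 m
Confinement energy dE = pi^2 * hbar^2 / (2 * m_eff * m_e * R^2)
dE = pi^2 * (1.055e-34)^2 / (2 * 0.377 * 9.109e-31 * (2e-09)^2) J, divided by 1.602e-19 J/eV
dE = 0.2496 eV
Total band gap = E_g(bulk) + dE = 2.06 + 0.2496 = 2.3096 eV

2.3096


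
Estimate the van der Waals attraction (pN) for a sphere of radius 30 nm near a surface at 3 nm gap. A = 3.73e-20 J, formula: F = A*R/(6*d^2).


Convert to SI: R = 30 nm = 3e-08 m, d = 3 nm = 3e-09 m
F = A * R / (6 * d^2)
F = 3.73e-20 * 3e-08 / (6 * (3e-09)^2)
F = 2.07222e-11 N = 20.722 pN

20.722


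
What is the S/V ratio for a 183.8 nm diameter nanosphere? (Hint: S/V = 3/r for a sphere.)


Radius r = 183.8/2 = 91.9 nm
S/V = 3 / r = 3 / 91.9
S/V = 0.0326 nm^-1

0.0326


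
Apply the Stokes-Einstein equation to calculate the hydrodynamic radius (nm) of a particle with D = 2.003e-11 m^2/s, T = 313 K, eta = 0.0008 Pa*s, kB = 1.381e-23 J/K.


Stokes-Einstein: R = kB*T / (6*pi*eta*D)
R = 1.381e-23 * 313 / (6 * pi * 0.0008 * 2.003e-11)
R = 1.43109e-08 m = 14.31 nm

14.31


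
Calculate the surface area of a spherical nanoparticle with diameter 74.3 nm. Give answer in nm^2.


Radius r = 74.3/2 = 37.15 nm
Surface area SA = 4 * pi * r^2
SA = 4 * pi * (37.15)^2
SA = 17343.13 nm^2

17343.13


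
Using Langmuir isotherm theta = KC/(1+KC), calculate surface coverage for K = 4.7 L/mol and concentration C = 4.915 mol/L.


Langmuir isotherm: theta = K*C / (1 + K*C)
K*C = 4.7 * 4.915 = 23.1005
theta = 23.1005 / (1 + 23.1005) = 23.1005 / 24.1005
theta = 0.9585

0.9585


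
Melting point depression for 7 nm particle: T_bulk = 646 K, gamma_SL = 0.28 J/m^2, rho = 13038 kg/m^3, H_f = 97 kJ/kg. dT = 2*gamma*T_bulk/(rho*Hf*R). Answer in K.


Radius R = 7/2 = 3.5 nm = 3.5e-09 m
Convert H_f = 97 kJ/kg = 97000 J/kg
dT = 2 * gamma_SL * T_bulk / (rho * H_f * R)
dT = 2 * 0.28 * 646 / (13038 * 97000 * 3.5e-09)
dT = 81.7 K

81.7


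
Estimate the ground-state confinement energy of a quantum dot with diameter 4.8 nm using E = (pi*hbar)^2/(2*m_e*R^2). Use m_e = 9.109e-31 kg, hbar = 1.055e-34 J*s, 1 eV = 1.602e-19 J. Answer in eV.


Radius R = 4.8/2 = 2.4 nm = 2.4e-09 m
E = (pi * 1.055e-34)^2 / (2 * 9.109e-31 * (2.4e-09)^2)
E(J) = 1.04684e-20
E = E(J) / 1.602e-19 = 0.0653 eV

0.0653


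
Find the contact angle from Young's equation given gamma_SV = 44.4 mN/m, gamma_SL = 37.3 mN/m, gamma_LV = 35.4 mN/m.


cos(theta) = (gamma_SV - gamma_SL) / gamma_LV
cos(theta) = (44.4 - 37.3) / 35.4
cos(theta) = 0.200565
theta = arccos(0.200565) = 78.43 degrees

78.43


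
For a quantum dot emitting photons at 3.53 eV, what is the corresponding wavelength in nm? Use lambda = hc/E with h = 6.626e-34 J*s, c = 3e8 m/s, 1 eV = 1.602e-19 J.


Convert energy: E = 3.53 eV = 3.53 * 1.602e-19 = 5.65506e-19 J
lambda = h*c / E = 6.626e-34 * 3e8 / 5.65506e-19
lambda = 3.51508e-07 m = 351.5 nm

351.5


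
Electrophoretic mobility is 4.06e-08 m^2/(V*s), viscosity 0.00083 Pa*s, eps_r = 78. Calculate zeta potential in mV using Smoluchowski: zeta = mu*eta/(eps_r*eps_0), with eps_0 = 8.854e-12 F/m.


Smoluchowski equation: zeta = mu * eta / (eps_r * eps_0)
zeta = 4.06e-08 * 0.00083 / (78 * 8.854e-12)
zeta = 0.048794 V = 48.79 mV

48.79


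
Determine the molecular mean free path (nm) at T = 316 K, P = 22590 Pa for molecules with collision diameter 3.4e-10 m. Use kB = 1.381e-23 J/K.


Mean free path: lambda = kB*T / (sqrt(2) * pi * d^2 * P)
lambda = 1.381e-23 * 316 / (sqrt(2) * pi * (3.4e-10)^2 * 22590)
lambda = 3.76133e-07 m
lambda = 376.13 nm

376.13


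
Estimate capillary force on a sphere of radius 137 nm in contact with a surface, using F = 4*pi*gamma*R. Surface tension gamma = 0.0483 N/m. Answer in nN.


Convert radius: R = 137 nm = 1.37e-07 m
F = 4 * pi * gamma * R
F = 4 * pi * 0.0483 * 1.37e-07
F = 8.31529e-08 N = 83.1529 nN

83.1529


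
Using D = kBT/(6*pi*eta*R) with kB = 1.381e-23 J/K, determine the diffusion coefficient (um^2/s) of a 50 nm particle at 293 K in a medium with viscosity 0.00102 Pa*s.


Radius R = 50/2 = 25 nm = 2.5e-08 m
D = kB*T / (6*pi*eta*R)
D = 1.381e-23 * 293 / (6 * pi * 0.00102 * 2.5e-08)
D = 8.41821e-12 m^2/s = 8.418 um^2/s

8.418


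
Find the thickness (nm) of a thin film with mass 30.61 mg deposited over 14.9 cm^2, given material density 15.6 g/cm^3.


Convert: m = 30.61 mg = 3.0610e-05 kg, A = 14.9 cm^2 = 1.4900e-03 m^2, rho = 15.6 g/cm^3 = 15600 kg/m^3
t = m / (A * rho)
t = 3.0610e-05 / (1.4900e-03 * 15600)
t = 1.3169e-06 m = 1316.9 nm

1316.9


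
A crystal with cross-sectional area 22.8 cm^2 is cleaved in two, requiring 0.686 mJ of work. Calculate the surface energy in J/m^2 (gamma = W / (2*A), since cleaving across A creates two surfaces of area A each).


Convert: A = 22.8 cm^2 = 0.00228 m^2, W = 0.686 mJ = 0.000686 J
Cleaving exposes two faces of area A, so total new surface = 2*A and gamma = W / (2*A)
gamma = 0.000686 / (2 * 0.00228)
gamma = 0.15 J/m^2

0.15


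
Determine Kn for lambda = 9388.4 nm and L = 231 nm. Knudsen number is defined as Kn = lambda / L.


Knudsen number Kn = lambda / L
Kn = 9388.4 / 231
Kn = 40.6424

40.6424


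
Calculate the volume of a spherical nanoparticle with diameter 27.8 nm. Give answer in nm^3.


Radius r = 27.8/2 = 13.9 nm
Volume V = (4/3) * pi * r^3
V = (4/3) * pi * (13.9)^3
V = 11249.49 nm^3

11249.49


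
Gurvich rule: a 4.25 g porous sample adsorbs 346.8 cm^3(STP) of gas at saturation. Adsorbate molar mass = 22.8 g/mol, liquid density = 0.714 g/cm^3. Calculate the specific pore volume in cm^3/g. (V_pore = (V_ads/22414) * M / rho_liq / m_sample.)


Moles adsorbed n = V_ads / 22414 = 346.8 / 22414 = 1.547247e-02 mol
Liquid volume V_liq = n * M / rho_liq = 1.547247e-02 * 22.8 / 0.714 = 0.49408 cm^3
Specific pore volume V_pore = V_liq / m_sample = 0.49408 / 4.25
V_pore = 0.1163 cm^3/g

0.1163


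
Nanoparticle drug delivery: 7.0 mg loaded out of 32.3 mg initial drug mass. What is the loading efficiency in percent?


Drug loading efficiency = (drug loaded / drug initial) * 100
DLE = 7.0 / 32.3 * 100
DLE = 0.2167 * 100
DLE = 21.67%

21.67


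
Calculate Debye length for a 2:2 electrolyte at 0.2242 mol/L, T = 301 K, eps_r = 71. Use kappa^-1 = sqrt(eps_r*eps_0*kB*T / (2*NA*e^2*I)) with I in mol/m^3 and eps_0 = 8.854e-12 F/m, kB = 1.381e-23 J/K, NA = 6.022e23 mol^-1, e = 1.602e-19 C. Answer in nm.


Ionic strength I = 0.2242 * 2^2 * 1000 = 896.8 mol/m^3
kappa^-1 = sqrt(71 * 8.854e-12 * 1.381e-23 * 301 / (2 * 6.022e23 * (1.602e-19)^2 * 896.8))
kappa^-1 = 0.307 nm

0.307


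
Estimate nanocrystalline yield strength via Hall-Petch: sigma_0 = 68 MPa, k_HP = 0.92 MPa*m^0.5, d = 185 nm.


d = 185 nm = 1.85e-07 m
sqrt(d) = 0.0004301163
Hall-Petch contribution = k / sqrt(d) = 0.92 / 0.0004301163 = 2139.0 MPa
sigma = sigma_0 + k/sqrt(d) = 68 + 2139.0 = 2207.0 MPa

2207.0


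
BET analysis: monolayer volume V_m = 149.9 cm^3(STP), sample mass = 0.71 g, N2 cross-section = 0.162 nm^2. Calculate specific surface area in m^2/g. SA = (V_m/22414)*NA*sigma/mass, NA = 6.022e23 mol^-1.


Number of moles in monolayer = V_m / 22414 = 149.9 / 22414 = 0.00668778
Number of molecules = moles * NA = 0.00668778 * 6.022e23
SA = molecules * sigma / mass
SA = (149.9 / 22414) * 6.022e23 * 0.162e-18 / 0.71
SA = 918.9 m^2/g

918.9


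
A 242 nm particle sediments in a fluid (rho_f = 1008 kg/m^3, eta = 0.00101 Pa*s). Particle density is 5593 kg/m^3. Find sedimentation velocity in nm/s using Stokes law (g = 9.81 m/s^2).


Radius R = 242/2 nm = 1.21e-07 m
Density difference = 5593 - 1008 = 4585 kg/m^3
v = 2 * R^2 * (rho_p - rho_f) * g / (9 * eta)
v = 2 * (1.21e-07)^2 * 4585 * 9.81 / (9 * 0.00101)
v = 1.44892e-07 m/s = 144.8923 nm/s

144.8923


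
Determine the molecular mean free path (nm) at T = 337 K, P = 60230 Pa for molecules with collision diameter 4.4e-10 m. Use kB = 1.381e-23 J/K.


Mean free path: lambda = kB*T / (sqrt(2) * pi * d^2 * P)
lambda = 1.381e-23 * 337 / (sqrt(2) * pi * (4.4e-10)^2 * 60230)
lambda = 8.98339e-08 m
lambda = 89.83 nm

89.83


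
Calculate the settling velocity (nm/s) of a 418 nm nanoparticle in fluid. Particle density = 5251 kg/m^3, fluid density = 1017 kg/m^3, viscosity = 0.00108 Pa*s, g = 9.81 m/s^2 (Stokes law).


Radius R = 418/2 nm = 2.09e-07 m
Density difference = 5251 - 1017 = 4234 kg/m^3
v = 2 * R^2 * (rho_p - rho_f) * g / (9 * eta)
v = 2 * (2.09e-07)^2 * 4234 * 9.81 / (9 * 0.00108)
v = 3.73316e-07 m/s = 373.3156 nm/s

373.3156


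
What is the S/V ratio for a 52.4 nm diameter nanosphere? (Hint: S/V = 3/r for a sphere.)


Radius r = 52.4/2 = 26.2 nm
S/V = 3 / r = 3 / 26.2
S/V = 0.1145 nm^-1

0.1145
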